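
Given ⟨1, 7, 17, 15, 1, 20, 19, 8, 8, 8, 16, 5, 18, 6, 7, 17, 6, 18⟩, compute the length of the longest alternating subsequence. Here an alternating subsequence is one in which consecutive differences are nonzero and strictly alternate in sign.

12

A longest alternating subsequence is 1, 17, 15, 20, 8, 16, 5, 18, 6, 7, 6, 18 (positions 1,3,4,6,8,11,12,13,14,15,17,18); its 11 consecutive differences strictly alternate in sign, and length 12 is optimal.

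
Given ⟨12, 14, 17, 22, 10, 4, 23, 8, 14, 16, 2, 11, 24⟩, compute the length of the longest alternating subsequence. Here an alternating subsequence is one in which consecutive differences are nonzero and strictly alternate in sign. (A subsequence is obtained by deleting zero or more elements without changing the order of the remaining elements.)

A longest alternating subsequence is 12, 14, 10, 23, 8, 14, 2, 11 (positions 1,2,5,7,8,9,11,12); its 7 consecutive differences strictly alternate in sign, and length 8 is optimal.

8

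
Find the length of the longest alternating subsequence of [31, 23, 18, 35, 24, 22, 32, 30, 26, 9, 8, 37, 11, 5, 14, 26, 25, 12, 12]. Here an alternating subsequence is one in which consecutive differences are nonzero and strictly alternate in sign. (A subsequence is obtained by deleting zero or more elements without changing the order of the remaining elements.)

10

Track the best alternating length ending on an up-step vs a down-step at each position: up/down = 1/1, 1/2, 1/2, 3/1, 3/4, 3/4, 5/4, 5/6, 5/6, 1/6, 1/6, 7/1, 7/8, 1/8, 9/8, 9/8, 9/10, 9/10, 9/10.
The maximum over both is 10; one such subsequence is 31, 23, 35, 24, 32, 30, 37, 11, 26, 25.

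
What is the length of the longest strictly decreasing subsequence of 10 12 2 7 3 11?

3

One longest decreasing subsequence is 10, 7, 3 (positions 1,4,5), of length 3; no longer one exists.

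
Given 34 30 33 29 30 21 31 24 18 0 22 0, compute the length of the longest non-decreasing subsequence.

Let dp[i] be the longest non-decreasing subsequence ending at position i. Then dp = [1, 1, 2, 1, 2, 1, 3, 2, 1, 1, 2, 2].
The maximum is 3; one witness is 30, 30, 31 at positions 2,5,7.

3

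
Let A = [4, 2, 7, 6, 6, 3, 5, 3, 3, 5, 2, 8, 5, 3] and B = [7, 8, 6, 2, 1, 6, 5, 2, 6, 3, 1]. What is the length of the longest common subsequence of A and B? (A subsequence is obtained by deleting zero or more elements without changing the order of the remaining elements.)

6

Backtracking the LCS table gives one alignment: 7 (A3,B1) → 6 (A4,B3) → 6 (A5,B6) → 5 (A10,B7) → 2 (A11,B8) → 3 (A14,B10).
So the longest common subsequence has length 6.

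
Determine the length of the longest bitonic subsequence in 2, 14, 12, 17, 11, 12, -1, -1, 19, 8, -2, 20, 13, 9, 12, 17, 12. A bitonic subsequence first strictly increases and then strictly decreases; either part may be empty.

7

Let inc[i] be the LIS ending at i and dec[i] the longest strictly decreasing subsequence starting at i. inc = [1, 2, 2, 3, 2, 3, 1, 1, 4, 2, 1, 5, 4, 3, 4, 5, 4], dec = [3, 5, 4, 4, 3, 3, 2, 2, 3, 2, 1, 3, 2, 1, 1, 2, 1].
max_i inc[i]+dec[i]−1 = 7, with one witness 2, 14, 17, 19, 20, 17, 12.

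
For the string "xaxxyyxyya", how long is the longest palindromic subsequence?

7

One longest palindromic subsequence is ayyxyya (positions 2,5,6,7,8,9,10); it reads the same forward and backward, and the interval DP gives dp[1][10] = 7.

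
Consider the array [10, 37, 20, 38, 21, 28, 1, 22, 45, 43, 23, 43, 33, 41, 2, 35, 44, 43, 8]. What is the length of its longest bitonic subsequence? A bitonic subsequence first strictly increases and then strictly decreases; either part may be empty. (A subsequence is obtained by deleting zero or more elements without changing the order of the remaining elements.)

One longest bitonic subsequence is 10, 20, 21, 22, 23, 33, 41, 44, 43, 8 (positions 1,3,5,8,11,13,14,17,18,19): it rises to 44 then falls. Length 10 is optimal.

10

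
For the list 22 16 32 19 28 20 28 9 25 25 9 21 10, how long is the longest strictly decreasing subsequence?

Let dp[i] be the longest decreasing subsequence ending at position i. Then dp = [1, 2, 1, 2, 2, 3, 2, 4, 3, 3, 4, 4, 5].
The maximum is 5; one witness is 32, 28, 25, 21, 10 at positions 3,5,9,12,13.

5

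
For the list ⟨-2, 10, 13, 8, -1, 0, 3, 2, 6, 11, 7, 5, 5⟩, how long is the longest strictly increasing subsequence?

6

Scanning left to right, the best length ending at each element is: -2→1, 10→2, 13→3, 8→2, -1→2, 0→3, 3→4, 2→4, 6→5, 11→6, 7→6, 5→5, 5→5.
So the longest increasing subsequence has length 6, e.g. -2, -1, 0, 3, 6, 11.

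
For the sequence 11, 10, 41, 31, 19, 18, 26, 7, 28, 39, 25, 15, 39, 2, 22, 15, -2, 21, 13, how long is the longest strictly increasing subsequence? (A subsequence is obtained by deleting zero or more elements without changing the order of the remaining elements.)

5

Let dp[i] be the longest increasing subsequence ending at position i. Then dp = [1, 1, 2, 2, 2, 2, 3, 1, 4, 5, 3, 2, 5, 1, 3, 2, 1, 3, 2].
The maximum is 5; one witness is 11, 19, 26, 28, 39 at positions 1,5,7,9,10.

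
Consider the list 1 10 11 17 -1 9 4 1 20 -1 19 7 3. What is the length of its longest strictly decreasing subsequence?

5

One longest decreasing subsequence is 10, 9, 4, 1, -1 (positions 2,6,7,8,10), of length 5; no longer one exists.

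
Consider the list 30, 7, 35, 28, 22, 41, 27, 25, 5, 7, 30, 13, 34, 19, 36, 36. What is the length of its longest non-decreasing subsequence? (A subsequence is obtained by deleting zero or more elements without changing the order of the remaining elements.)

One longest non-decreasing subsequence is 7, 22, 27, 30, 34, 36, 36 (positions 2,5,7,11,13,15,16), of length 7; no longer one exists.

7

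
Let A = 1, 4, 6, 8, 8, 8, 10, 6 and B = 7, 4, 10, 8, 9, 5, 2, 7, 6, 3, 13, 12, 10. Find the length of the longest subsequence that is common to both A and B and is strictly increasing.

For each value that appears in both, track the longest common increasing run ending there.
The best achievable length is 3; one witness is 4, 8, 10 (A-positions 2,4,7, B-positions 2,4,13).

3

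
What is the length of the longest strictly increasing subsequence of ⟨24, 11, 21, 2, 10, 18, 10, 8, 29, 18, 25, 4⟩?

4

Scanning left to right, the best length ending at each element is: 24→1, 11→1, 21→2, 2→1, 10→2, 18→3, 10→2, 8→2, 29→4, 18→3, 25→4, 4→2.
So the longest increasing subsequence has length 4, e.g. 2, 10, 18, 29.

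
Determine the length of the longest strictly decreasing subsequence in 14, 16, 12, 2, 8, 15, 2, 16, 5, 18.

4

One longest decreasing subsequence is 14, 12, 8, 2 (positions 1,3,5,7), of length 4; no longer one exists.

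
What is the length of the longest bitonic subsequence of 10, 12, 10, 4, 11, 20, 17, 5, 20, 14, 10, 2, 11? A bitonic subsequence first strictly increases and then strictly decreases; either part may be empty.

7

One longest bitonic subsequence is 10, 12, 20, 17, 14, 10, 2 (positions 1,2,6,7,10,11,12): it rises to 20 then falls. Length 7 is optimal.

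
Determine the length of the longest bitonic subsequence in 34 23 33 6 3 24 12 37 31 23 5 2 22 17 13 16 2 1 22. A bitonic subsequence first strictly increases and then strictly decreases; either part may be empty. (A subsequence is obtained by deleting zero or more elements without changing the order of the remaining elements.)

One longest bitonic subsequence is 23, 33, 37, 31, 23, 22, 17, 16, 2, 1 (positions 2,3,8,9,10,13,14,16,17,18): it rises to 37 then falls. Length 10 is optimal.

10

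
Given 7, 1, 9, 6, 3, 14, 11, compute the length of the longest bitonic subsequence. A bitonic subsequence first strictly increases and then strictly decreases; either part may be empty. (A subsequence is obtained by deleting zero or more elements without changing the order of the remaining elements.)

4

One longest bitonic subsequence is 7, 9, 6, 3 (positions 1,3,4,5): it rises to 9 then falls. Length 4 is optimal.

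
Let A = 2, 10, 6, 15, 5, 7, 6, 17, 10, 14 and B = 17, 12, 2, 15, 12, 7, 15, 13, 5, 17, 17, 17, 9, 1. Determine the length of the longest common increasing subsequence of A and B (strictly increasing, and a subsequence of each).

For each value that appears in both, track the longest common increasing run ending there.
The best achievable length is 3; one witness is 2, 15, 17 (A-positions 1,4,8, B-positions 3,4,10).

3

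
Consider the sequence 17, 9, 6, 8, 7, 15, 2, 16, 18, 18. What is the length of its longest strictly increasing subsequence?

5

One longest increasing subsequence is 6, 8, 15, 16, 18 (positions 3,4,6,8,9), of length 5; no longer one exists.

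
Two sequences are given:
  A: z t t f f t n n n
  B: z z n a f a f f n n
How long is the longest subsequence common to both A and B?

5

Backtracking the LCS table gives one alignment: z (A1,B2) → f (A4,B7) → f (A5,B8) → n (A8,B9) → n (A9,B10).
So the longest common subsequence has length 5.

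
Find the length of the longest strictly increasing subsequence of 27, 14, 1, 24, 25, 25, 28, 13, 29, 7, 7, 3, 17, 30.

6

Scanning left to right, the best length ending at each element is: 27→1, 14→1, 1→1, 24→2, 25→3, 25→3, 28→4, 13→2, 29→5, 7→2, 7→2, 3→2, 17→3, 30→6.
So the longest increasing subsequence has length 6, e.g. 14, 24, 25, 28, 29, 30.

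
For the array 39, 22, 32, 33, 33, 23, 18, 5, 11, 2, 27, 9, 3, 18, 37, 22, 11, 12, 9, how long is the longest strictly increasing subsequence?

4

Let dp[i] be the longest increasing subsequence ending at position i. Then dp = [1, 1, 2, 3, 3, 2, 1, 1, 2, 1, 3, 2, 2, 3, 4, 4, 3, 4, 3].
The maximum is 4; one witness is 22, 32, 33, 37 at positions 2,3,4,15.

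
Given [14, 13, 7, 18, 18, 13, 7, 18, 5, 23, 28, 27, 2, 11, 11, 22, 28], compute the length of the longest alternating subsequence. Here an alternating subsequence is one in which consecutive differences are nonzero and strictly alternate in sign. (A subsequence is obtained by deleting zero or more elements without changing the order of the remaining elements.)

A longest alternating subsequence is 14, 13, 18, 13, 18, 5, 23, 2, 11 (positions 1,2,4,6,8,9,10,13,14); its 8 consecutive differences strictly alternate in sign, and length 9 is optimal.

9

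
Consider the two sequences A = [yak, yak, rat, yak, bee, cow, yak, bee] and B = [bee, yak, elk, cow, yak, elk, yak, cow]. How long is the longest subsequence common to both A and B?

Backtracking the LCS table gives one alignment: yak (A1,B2) → yak (A2,B5) → yak (A4,B7) → cow (A6,B8).
So the longest common subsequence has length 4.

4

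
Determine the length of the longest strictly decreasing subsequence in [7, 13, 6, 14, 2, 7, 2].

Scanning left to right, the best length ending at each element is: 7→1, 13→1, 6→2, 14→1, 2→3, 7→2, 2→3.
So the longest decreasing subsequence has length 3, e.g. 7, 6, 2.

3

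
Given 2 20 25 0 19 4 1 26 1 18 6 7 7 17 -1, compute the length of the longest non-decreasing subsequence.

7

Let dp[i] be the longest non-decreasing subsequence ending at position i. Then dp = [1, 2, 3, 1, 2, 2, 2, 4, 3, 4, 4, 5, 6, 7, 1].
The maximum is 7; one witness is 0, 1, 1, 6, 7, 7, 17 at positions 4,7,9,11,12,13,14.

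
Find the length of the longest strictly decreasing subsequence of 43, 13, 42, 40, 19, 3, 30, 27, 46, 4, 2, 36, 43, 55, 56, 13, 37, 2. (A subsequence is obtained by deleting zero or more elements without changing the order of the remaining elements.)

7

Let dp[i] be the longest decreasing subsequence ending at position i. Then dp = [1, 2, 2, 3, 4, 5, 4, 5, 1, 6, 7, 4, 2, 1, 1, 6, 4, 7].
The maximum is 7; one witness is 43, 42, 40, 30, 27, 4, 2 at positions 1,3,4,7,8,10,11.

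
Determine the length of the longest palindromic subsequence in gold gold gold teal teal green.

3

Using dp[i][j] = 2 + dp[i+1][j−1] if the ends match, else max(dp[i+1][j], dp[i][j−1]):
dp[1][6] = 3. A witness is gold gold gold at positions 1,2,3.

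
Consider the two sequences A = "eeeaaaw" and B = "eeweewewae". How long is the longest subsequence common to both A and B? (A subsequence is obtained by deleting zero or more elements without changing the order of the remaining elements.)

Backtracking the LCS table gives one alignment: e (A1,B4) → e (A2,B5) → e (A3,B7) → a (A4,B9).
So the longest common subsequence has length 4.

4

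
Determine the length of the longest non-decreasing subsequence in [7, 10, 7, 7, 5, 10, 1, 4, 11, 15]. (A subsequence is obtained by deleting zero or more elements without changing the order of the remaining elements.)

6

Scanning left to right, the best length ending at each element is: 7→1, 10→2, 7→2, 7→3, 5→1, 10→4, 1→1, 4→2, 11→5, 15→6.
So the longest non-decreasing subsequence has length 6, e.g. 7, 7, 7, 10, 11, 15.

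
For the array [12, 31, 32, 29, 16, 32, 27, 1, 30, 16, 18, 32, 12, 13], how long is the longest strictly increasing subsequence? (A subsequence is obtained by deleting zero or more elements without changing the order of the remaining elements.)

Let dp[i] be the longest increasing subsequence ending at position i. Then dp = [1, 2, 3, 2, 2, 3, 3, 1, 4, 2, 3, 5, 2, 3].
The maximum is 5; one witness is 12, 16, 27, 30, 32 at positions 1,5,7,9,12.

5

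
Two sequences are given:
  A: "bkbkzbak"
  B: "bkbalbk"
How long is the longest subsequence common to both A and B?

5

A longest common subsequence is bkbbk (length 5); the LCS DP confirms no longer common subsequence exists.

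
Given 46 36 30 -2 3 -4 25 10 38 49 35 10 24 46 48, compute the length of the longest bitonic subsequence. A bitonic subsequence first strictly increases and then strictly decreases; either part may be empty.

7

One longest bitonic subsequence is -2, 3, 25, 38, 49, 35, 24 (positions 4,5,7,9,10,11,13): it rises to 49 then falls. Length 7 is optimal.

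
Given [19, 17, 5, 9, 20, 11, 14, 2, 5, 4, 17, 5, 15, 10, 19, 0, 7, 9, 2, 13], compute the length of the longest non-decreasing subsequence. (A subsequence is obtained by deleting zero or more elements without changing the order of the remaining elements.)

6

Let dp[i] be the longest non-decreasing subsequence ending at position i. Then dp = [1, 1, 1, 2, 3, 3, 4, 1, 2, 2, 5, 3, 5, 4, 6, 1, 4, 5, 2, 6].
The maximum is 6; one witness is 5, 9, 11, 14, 17, 19 at positions 3,4,6,7,11,15.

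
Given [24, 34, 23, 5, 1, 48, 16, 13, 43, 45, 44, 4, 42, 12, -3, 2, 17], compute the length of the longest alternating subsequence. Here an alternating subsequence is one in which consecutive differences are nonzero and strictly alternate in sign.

10

Track the best alternating length ending on an up-step vs a down-step at each position: up/down = 1/1, 2/1, 1/3, 1/3, 1/3, 4/1, 4/5, 4/5, 6/5, 6/5, 6/7, 4/7, 8/7, 8/9, 1/9, 10/9, 10/9.
The maximum over both is 10; one such subsequence is 24, 34, 23, 48, 16, 43, 4, 42, -3, 2.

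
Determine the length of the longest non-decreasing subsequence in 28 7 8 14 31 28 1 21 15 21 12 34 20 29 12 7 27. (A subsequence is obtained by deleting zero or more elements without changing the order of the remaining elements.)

6

Let dp[i] be the longest non-decreasing subsequence ending at position i. Then dp = [1, 1, 2, 3, 4, 4, 1, 4, 4, 5, 3, 6, 5, 6, 4, 2, 6].
The maximum is 6; one witness is 7, 8, 14, 21, 21, 34 at positions 2,3,4,8,10,12.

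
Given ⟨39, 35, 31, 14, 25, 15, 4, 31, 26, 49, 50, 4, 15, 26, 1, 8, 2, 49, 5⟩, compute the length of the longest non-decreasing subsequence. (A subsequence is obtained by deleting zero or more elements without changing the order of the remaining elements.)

5

Scanning left to right, the best length ending at each element is: 39→1, 35→1, 31→1, 14→1, 25→2, 15→2, 4→1, 31→3, 26→3, 49→4, 50→5, 4→2, 15→3, 26→4, 1→1, 8→3, 2→2, 49→5, 5→3.
So the longest non-decreasing subsequence has length 5, e.g. 14, 25, 31, 49, 50.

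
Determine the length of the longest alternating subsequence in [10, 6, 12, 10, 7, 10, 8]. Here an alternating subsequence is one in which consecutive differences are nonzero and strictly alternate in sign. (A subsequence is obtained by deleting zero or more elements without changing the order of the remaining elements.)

6

Track the best alternating length ending on an up-step vs a down-step at each position: up/down = 1/1, 1/2, 3/1, 3/4, 3/4, 5/4, 5/6.
The maximum over both is 6; one such subsequence is 10, 6, 12, 7, 10, 8.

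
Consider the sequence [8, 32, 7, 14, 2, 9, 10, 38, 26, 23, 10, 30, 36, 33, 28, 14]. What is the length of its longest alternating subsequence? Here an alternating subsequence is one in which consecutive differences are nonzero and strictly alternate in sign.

9

Track the best alternating length ending on an up-step vs a down-step at each position: up/down = 1/1, 2/1, 1/3, 4/3, 1/5, 6/5, 6/5, 6/1, 6/7, 6/7, 6/7, 8/7, 8/7, 8/9, 8/9, 8/9.
The maximum over both is 9; one such subsequence is 8, 32, 7, 14, 2, 38, 26, 36, 33.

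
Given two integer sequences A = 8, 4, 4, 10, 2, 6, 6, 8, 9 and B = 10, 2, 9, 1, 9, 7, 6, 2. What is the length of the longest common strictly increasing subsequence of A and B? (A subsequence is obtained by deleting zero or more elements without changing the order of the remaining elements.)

A longest common strictly increasing subsequence is 2, 9 (length 2); it appears in order in both A and B, and no longer such subsequence exists.

2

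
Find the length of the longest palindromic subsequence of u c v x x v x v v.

One longest palindromic subsequence is vvxvv (positions 3,6,7,8,9); it reads the same forward and backward, and the interval DP gives dp[1][9] = 5.

5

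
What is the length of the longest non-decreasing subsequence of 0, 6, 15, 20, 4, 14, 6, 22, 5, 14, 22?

6

One longest non-decreasing subsequence is 0, 6, 15, 20, 22, 22 (positions 1,2,3,4,8,11), of length 6; no longer one exists.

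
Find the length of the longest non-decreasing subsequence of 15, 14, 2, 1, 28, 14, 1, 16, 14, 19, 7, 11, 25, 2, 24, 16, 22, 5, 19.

Scanning left to right, the best length ending at each element is: 15→1, 14→1, 2→1, 1→1, 28→2, 14→2, 1→2, 16→3, 14→3, 19→4, 7→3, 11→4, 25→5, 2→3, 24→5, 16→5, 22→6, 5→4, 19→6.
So the longest non-decreasing subsequence has length 6, e.g. 1, 1, 7, 11, 16, 22.

6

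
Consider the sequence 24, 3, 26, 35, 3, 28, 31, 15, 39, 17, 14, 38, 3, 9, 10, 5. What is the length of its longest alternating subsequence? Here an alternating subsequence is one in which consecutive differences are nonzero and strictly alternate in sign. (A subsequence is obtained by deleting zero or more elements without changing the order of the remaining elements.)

12

Track the best alternating length ending on an up-step vs a down-step at each position: up/down = 1/1, 1/2, 3/1, 3/1, 1/4, 5/4, 5/4, 5/6, 7/1, 7/8, 5/8, 9/8, 1/10, 11/10, 11/10, 11/12.
The maximum over both is 12; one such subsequence is 24, 3, 26, 3, 28, 15, 39, 17, 38, 3, 9, 5.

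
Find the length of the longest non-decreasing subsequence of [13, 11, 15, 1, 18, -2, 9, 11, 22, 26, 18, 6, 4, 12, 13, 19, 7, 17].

6

One longest non-decreasing subsequence is 1, 9, 11, 12, 13, 19 (positions 4,7,8,14,15,16), of length 6; no longer one exists.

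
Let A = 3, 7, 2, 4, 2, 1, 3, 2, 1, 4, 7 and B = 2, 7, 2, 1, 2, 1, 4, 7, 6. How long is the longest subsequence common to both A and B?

7

A longest common subsequence is 7, 2, 1, 2, 1, 4, 7 (length 7); the LCS DP confirms no longer common subsequence exists.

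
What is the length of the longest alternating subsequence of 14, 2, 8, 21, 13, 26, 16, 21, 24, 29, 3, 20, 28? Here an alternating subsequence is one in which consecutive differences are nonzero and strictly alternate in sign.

Track the best alternating length ending on an up-step vs a down-step at each position: up/down = 1/1, 1/2, 3/2, 3/1, 3/4, 5/1, 5/6, 7/6, 7/6, 7/1, 3/8, 9/8, 9/8.
The maximum over both is 9; one such subsequence is 14, 2, 21, 13, 26, 16, 21, 3, 20.

9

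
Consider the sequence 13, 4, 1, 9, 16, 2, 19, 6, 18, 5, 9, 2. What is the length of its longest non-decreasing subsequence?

4

One longest non-decreasing subsequence is 4, 9, 16, 19 (positions 2,4,5,7), of length 4; no longer one exists.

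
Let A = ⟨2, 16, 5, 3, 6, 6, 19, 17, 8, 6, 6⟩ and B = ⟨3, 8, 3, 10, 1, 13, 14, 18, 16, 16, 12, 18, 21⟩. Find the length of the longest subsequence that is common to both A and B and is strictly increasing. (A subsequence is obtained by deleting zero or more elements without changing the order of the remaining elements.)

A longest common strictly increasing subsequence is 3, 8 (length 2); it appears in order in both A and B, and no longer such subsequence exists.

2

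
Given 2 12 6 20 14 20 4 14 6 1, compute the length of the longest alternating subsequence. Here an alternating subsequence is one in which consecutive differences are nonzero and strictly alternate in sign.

Track the best alternating length ending on an up-step vs a down-step at each position: up/down = 1/1, 2/1, 2/3, 4/1, 4/5, 6/1, 2/7, 8/7, 8/9, 1/9.
The maximum over both is 9; one such subsequence is 2, 12, 6, 20, 14, 20, 4, 14, 6.

9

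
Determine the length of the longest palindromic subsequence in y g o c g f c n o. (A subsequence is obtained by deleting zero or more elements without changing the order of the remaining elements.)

Using dp[i][j] = 2 + dp[i+1][j−1] if the ends match, else max(dp[i+1][j], dp[i][j−1]):
dp[1][9] = 5. A witness is ocfco at positions 3,4,6,7,9.

5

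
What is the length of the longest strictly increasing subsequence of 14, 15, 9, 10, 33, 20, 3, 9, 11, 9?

Let dp[i] be the longest increasing subsequence ending at position i. Then dp = [1, 2, 1, 2, 3, 3, 1, 2, 3, 2].
The maximum is 3; one witness is 14, 15, 33 at positions 1,2,5.

3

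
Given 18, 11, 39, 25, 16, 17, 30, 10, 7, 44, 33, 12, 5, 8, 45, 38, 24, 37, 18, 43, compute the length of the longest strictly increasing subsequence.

One longest increasing subsequence is 11, 16, 17, 30, 33, 38, 43 (positions 2,5,6,7,11,16,20), of length 7; no longer one exists.

7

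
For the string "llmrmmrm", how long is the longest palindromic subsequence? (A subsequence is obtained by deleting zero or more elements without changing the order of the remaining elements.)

6

Using dp[i][j] = 2 + dp[i+1][j−1] if the ends match, else max(dp[i+1][j], dp[i][j−1]):
dp[1][8] = 6. A witness is mrmmrm at positions 3,4,5,6,7,8.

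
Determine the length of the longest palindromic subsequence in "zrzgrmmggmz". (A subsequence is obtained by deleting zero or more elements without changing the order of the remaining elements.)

6

One longest palindromic subsequence is zmggmz (positions 1,6,8,9,10,11); it reads the same forward and backward, and the interval DP gives dp[1][11] = 6.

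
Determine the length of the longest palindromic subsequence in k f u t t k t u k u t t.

One longest palindromic subsequence is ttukutt (positions 4,5,8,9,10,11,12); it reads the same forward and backward, and the interval DP gives dp[1][12] = 7.

7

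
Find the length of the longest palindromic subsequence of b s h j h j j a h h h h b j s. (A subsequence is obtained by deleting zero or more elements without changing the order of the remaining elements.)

Using dp[i][j] = 2 + dp[i+1][j−1] if the ends match, else max(dp[i+1][j], dp[i][j−1]):
dp[1][15] = 9. A witness is sjhhhhhjs at positions 2,4,5,9,10,11,12,14,15.

9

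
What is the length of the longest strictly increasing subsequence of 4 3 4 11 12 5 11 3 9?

Let dp[i] be the longest increasing subsequence ending at position i. Then dp = [1, 1, 2, 3, 4, 3, 4, 1, 4].
The maximum is 4; one witness is 3, 4, 11, 12 at positions 2,3,4,5.

4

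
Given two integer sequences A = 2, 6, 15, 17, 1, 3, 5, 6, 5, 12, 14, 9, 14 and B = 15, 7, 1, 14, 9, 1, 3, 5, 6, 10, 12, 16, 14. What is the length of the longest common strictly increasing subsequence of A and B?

6

A longest common strictly increasing subsequence is 1, 3, 5, 6, 12, 14 (length 6); it appears in order in both A and B, and no longer such subsequence exists.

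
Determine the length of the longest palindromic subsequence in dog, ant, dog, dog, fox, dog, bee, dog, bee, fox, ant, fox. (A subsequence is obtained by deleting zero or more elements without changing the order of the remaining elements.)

7

Using dp[i][j] = 2 + dp[i+1][j−1] if the ends match, else max(dp[i+1][j], dp[i][j−1]):
dp[1][12] = 7. A witness is ant fox bee dog bee fox ant at positions 2,5,7,8,9,10,11.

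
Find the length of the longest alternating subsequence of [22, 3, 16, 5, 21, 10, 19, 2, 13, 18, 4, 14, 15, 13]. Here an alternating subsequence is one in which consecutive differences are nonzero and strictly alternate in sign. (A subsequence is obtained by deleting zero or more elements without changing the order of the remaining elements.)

12

A longest alternating subsequence is 22, 3, 16, 5, 21, 10, 19, 2, 13, 4, 14, 13 (positions 1,2,3,4,5,6,7,8,9,11,12,14); its 11 consecutive differences strictly alternate in sign, and length 12 is optimal.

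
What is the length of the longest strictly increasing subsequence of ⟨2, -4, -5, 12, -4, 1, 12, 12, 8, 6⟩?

4

One longest increasing subsequence is -5, -4, 1, 12 (positions 3,5,6,7), of length 4; no longer one exists.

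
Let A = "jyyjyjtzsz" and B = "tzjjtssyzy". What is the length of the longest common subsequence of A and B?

A longest common subsequence is jjtsz (length 5); the LCS DP confirms no longer common subsequence exists.

5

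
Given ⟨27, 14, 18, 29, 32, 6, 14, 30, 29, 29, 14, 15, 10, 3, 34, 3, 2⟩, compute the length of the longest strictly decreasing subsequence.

7

Scanning left to right, the best length ending at each element is: 27→1, 14→2, 18→2, 29→1, 32→1, 6→3, 14→3, 30→2, 29→3, 29→3, 14→4, 15→4, 10→5, 3→6, 34→1, 3→6, 2→7.
So the longest decreasing subsequence has length 7, e.g. 32, 30, 29, 14, 10, 3, 2.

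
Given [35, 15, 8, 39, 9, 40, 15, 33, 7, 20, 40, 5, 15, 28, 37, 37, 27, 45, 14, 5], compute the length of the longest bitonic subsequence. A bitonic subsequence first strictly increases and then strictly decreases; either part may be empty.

One longest bitonic subsequence is 8, 9, 15, 33, 40, 37, 27, 14, 5 (positions 3,5,7,8,11,16,17,19,20): it rises to 40 then falls. Length 9 is optimal.

9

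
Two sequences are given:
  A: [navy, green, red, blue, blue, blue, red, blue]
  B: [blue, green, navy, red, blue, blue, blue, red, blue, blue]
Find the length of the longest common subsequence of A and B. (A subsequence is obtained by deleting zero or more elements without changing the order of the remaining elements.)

7

A longest common subsequence is navy, red, blue, blue, blue, red, blue (length 7); the LCS DP confirms no longer common subsequence exists.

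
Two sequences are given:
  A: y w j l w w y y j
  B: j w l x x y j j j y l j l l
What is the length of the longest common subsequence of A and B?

A longest common subsequence is wlyyj (length 5); the LCS DP confirms no longer common subsequence exists.

5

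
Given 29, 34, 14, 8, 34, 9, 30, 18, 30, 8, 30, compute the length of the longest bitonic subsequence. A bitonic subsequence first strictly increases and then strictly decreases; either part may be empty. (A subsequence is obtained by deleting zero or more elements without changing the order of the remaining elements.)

5

One longest bitonic subsequence is 29, 34, 30, 18, 8 (positions 1,2,7,8,10): it rises to 34 then falls. Length 5 is optimal.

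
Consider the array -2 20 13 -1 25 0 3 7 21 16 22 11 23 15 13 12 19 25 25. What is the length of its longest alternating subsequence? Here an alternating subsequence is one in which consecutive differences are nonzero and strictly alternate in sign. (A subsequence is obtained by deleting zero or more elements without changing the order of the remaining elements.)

12

Track the best alternating length ending on an up-step vs a down-step at each position: up/down = 1/1, 2/1, 2/3, 2/3, 4/1, 4/5, 6/5, 6/5, 6/5, 6/7, 8/5, 6/9, 10/5, 10/11, 10/11, 10/11, 12/11, 12/1, 12/1.
The maximum over both is 12; one such subsequence is -2, 20, 13, 25, 0, 21, 16, 22, 11, 23, 15, 19.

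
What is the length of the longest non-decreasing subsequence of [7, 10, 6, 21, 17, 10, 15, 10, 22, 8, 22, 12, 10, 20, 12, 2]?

Scanning left to right, the best length ending at each element is: 7→1, 10→2, 6→1, 21→3, 17→3, 10→3, 15→4, 10→4, 22→5, 8→2, 22→6, 12→5, 10→5, 20→6, 12→6, 2→1.
So the longest non-decreasing subsequence has length 6, e.g. 7, 10, 10, 15, 22, 22.

6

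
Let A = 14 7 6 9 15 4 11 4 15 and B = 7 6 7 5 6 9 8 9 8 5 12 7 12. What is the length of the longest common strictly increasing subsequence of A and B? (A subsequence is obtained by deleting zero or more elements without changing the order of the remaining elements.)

2

For each value that appears in both, track the longest common increasing run ending there.
The best achievable length is 2; one witness is 7, 9 (A-positions 2,4, B-positions 1,6).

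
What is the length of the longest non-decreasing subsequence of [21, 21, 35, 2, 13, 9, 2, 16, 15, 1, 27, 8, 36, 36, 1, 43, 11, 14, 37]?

7

Let dp[i] be the longest non-decreasing subsequence ending at position i. Then dp = [1, 2, 3, 1, 2, 2, 2, 3, 3, 1, 4, 3, 5, 6, 2, 7, 4, 5, 7].
The maximum is 7; one witness is 2, 13, 16, 27, 36, 36, 43 at positions 4,5,8,11,13,14,16.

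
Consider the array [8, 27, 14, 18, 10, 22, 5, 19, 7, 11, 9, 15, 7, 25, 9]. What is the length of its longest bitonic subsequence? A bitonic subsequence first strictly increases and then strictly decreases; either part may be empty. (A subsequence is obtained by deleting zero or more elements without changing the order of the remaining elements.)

One longest bitonic subsequence is 8, 14, 18, 22, 19, 11, 9, 7 (positions 1,3,4,6,8,10,11,13): it rises to 22 then falls. Length 8 is optimal.

8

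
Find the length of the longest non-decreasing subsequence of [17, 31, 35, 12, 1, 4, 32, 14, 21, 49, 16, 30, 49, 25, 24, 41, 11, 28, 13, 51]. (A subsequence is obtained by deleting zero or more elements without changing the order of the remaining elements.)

7

One longest non-decreasing subsequence is 1, 4, 14, 21, 49, 49, 51 (positions 5,6,8,9,10,13,20), of length 7; no longer one exists.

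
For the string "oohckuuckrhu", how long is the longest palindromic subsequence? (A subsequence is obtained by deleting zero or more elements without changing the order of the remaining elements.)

Using dp[i][j] = 2 + dp[i+1][j−1] if the ends match, else max(dp[i+1][j], dp[i][j−1]):
dp[1][12] = 6. A witness is hkuukh at positions 3,5,6,7,9,11.

6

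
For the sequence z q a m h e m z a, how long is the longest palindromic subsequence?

5

One longest palindromic subsequence is amema (positions 3,4,6,7,9); it reads the same forward and backward, and the interval DP gives dp[1][9] = 5.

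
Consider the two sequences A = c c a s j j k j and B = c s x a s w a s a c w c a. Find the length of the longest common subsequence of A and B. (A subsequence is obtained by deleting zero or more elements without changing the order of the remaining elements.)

Backtracking the LCS table gives one alignment: c (A1,B10) → c (A2,B12) → a (A3,B13).
So the longest common subsequence has length 3.

3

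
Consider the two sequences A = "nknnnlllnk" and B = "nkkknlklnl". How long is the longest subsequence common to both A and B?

Backtracking the LCS table gives one alignment: n (A1,B1) → k (A2,B4) → n (A5,B5) → l (A6,B6) → l (A7,B8) → l (A8,B10).
So the longest common subsequence has length 6.

6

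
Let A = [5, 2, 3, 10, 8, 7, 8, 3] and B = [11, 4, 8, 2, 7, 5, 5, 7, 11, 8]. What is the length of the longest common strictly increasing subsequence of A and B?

For each value that appears in both, track the longest common increasing run ending there.
The best achievable length is 3; one witness is 2, 7, 8 (A-positions 2,6,7, B-positions 4,5,10).

3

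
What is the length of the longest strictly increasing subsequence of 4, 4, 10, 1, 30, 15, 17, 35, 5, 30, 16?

5

Scanning left to right, the best length ending at each element is: 4→1, 4→1, 10→2, 1→1, 30→3, 15→3, 17→4, 35→5, 5→2, 30→5, 16→4.
So the longest increasing subsequence has length 5, e.g. 4, 10, 15, 17, 35.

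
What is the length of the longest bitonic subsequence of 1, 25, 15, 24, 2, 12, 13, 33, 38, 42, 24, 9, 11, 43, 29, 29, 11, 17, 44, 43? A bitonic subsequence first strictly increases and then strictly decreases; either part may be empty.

10

Let inc[i] be the LIS ending at i and dec[i] the longest strictly decreasing subsequence starting at i. inc = [1, 2, 2, 3, 2, 3, 4, 5, 6, 7, 5, 3, 4, 8, 6, 6, 4, 5, 9, 8], dec = [1, 4, 3, 3, 1, 2, 2, 3, 3, 3, 2, 1, 1, 3, 2, 2, 1, 1, 2, 1].
max_i inc[i]+dec[i]−1 = 10, with one witness 1, 2, 12, 13, 33, 38, 42, 43, 29, 17.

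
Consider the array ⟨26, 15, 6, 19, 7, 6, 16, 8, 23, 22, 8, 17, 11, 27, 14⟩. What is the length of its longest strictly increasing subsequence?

5

Scanning left to right, the best length ending at each element is: 26→1, 15→1, 6→1, 19→2, 7→2, 6→1, 16→3, 8→3, 23→4, 22→4, 8→3, 17→4, 11→4, 27→5, 14→5.
So the longest increasing subsequence has length 5, e.g. 6, 7, 16, 23, 27.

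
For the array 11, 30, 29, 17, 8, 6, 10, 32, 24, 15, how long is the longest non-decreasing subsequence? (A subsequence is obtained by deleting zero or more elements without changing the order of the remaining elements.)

3

Let dp[i] be the longest non-decreasing subsequence ending at position i. Then dp = [1, 2, 2, 2, 1, 1, 2, 3, 3, 3].
The maximum is 3; one witness is 11, 30, 32 at positions 1,2,8.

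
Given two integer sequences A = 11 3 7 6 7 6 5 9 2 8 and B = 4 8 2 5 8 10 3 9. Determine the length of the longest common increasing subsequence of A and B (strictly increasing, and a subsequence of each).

For each value that appears in both, track the longest common increasing run ending there.
The best achievable length is 2; one witness is 2, 8 (A-positions 9,10, B-positions 3,5).

2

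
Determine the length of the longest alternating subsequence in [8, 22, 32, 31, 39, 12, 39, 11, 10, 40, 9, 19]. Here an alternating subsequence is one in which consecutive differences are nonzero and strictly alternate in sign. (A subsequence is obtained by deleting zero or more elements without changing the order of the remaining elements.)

Track the best alternating length ending on an up-step vs a down-step at each position: up/down = 1/1, 2/1, 2/1, 2/3, 4/1, 2/5, 6/1, 2/7, 2/7, 8/1, 2/9, 10/9.
The maximum over both is 10; one such subsequence is 8, 32, 31, 39, 12, 39, 11, 40, 9, 19.

10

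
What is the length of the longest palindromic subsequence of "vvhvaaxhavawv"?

8

Using dp[i][j] = 2 + dp[i+1][j−1] if the ends match, else max(dp[i+1][j], dp[i][j−1]):
dp[1][13] = 8. A witness is vvhaahvv at positions 1,2,3,5,6,8,10,13.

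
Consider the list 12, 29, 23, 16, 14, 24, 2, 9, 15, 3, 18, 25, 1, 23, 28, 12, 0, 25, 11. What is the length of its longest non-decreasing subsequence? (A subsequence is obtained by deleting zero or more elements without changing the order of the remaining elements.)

6

One longest non-decreasing subsequence is 12, 14, 15, 18, 25, 28 (positions 1,5,9,11,12,15), of length 6; no longer one exists.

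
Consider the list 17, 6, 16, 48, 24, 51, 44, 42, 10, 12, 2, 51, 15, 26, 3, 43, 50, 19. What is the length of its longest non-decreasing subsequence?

Scanning left to right, the best length ending at each element is: 17→1, 6→1, 16→2, 48→3, 24→3, 51→4, 44→4, 42→4, 10→2, 12→3, 2→1, 51→5, 15→4, 26→5, 3→2, 43→6, 50→7, 19→5.
So the longest non-decreasing subsequence has length 7, e.g. 6, 10, 12, 15, 26, 43, 50.

7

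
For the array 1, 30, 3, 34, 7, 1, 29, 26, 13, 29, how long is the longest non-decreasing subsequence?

5

Let dp[i] be the longest non-decreasing subsequence ending at position i. Then dp = [1, 2, 2, 3, 3, 2, 4, 4, 4, 5].
The maximum is 5; one witness is 1, 3, 7, 29, 29 at positions 1,3,5,7,10.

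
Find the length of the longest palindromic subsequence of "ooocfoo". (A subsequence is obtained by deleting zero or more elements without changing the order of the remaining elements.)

5

Using dp[i][j] = 2 + dp[i+1][j−1] if the ends match, else max(dp[i+1][j], dp[i][j−1]):
dp[1][7] = 5. A witness is oofoo at positions 1,2,5,6,7.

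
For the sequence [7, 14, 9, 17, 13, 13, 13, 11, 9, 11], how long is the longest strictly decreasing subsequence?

Let dp[i] be the longest decreasing subsequence ending at position i. Then dp = [1, 1, 2, 1, 2, 2, 2, 3, 4, 3].
The maximum is 4; one witness is 14, 13, 11, 9 at positions 2,5,8,9.

4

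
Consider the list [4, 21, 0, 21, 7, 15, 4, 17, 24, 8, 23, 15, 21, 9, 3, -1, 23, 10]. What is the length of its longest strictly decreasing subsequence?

6

Let dp[i] be the longest decreasing subsequence ending at position i. Then dp = [1, 1, 2, 1, 2, 2, 3, 2, 1, 3, 2, 3, 3, 4, 5, 6, 2, 4].
The maximum is 6; one witness is 21, 17, 15, 9, 3, -1 at positions 2,8,12,14,15,16.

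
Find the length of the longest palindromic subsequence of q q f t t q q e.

One longest palindromic subsequence is qqttqq (positions 1,2,4,5,6,7); it reads the same forward and backward, and the interval DP gives dp[1][8] = 6.

6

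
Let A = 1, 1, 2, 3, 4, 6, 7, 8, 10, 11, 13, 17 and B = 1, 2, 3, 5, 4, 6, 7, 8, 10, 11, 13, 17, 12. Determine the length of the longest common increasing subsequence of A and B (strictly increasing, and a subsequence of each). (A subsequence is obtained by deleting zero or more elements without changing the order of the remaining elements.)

For each value that appears in both, track the longest common increasing run ending there.
The best achievable length is 11; one witness is 1, 2, 3, 4, 6, 7, 8, 10, 11, 13, 17 (A-positions 1,3,4,5,6,7,8,9,10,11,12, B-positions 1,2,3,5,6,7,8,9,10,11,12).

11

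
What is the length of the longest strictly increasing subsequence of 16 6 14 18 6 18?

Scanning left to right, the best length ending at each element is: 16→1, 6→1, 14→2, 18→3, 6→1, 18→3.
So the longest increasing subsequence has length 3, e.g. 6, 14, 18.

3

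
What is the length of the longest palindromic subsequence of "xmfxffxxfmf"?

Using dp[i][j] = 2 + dp[i+1][j−1] if the ends match, else max(dp[i+1][j], dp[i][j−1]):
dp[1][11] = 8. A witness is mfxffxfm at positions 2,3,4,5,6,8,9,10.

8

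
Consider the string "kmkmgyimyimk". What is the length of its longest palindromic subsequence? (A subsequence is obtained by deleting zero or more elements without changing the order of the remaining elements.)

7

One longest palindromic subsequence is kmiyimk (positions 1,2,7,9,10,11,12); it reads the same forward and backward, and the interval DP gives dp[1][12] = 7.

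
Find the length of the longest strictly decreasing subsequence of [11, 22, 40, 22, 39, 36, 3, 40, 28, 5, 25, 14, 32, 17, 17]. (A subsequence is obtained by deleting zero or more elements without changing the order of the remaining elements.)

One longest decreasing subsequence is 40, 39, 36, 28, 25, 14 (positions 3,5,6,9,11,12), of length 6; no longer one exists.

6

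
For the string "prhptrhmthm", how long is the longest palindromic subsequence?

5

One longest palindromic subsequence is htmth (positions 3,5,8,9,10); it reads the same forward and backward, and the interval DP gives dp[1][11] = 5.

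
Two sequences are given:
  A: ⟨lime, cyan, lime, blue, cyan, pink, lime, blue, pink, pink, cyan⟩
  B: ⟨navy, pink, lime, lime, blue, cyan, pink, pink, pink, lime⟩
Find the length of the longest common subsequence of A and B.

7

A longest common subsequence is lime, lime, blue, cyan, pink, pink, pink (length 7); the LCS DP confirms no longer common subsequence exists.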